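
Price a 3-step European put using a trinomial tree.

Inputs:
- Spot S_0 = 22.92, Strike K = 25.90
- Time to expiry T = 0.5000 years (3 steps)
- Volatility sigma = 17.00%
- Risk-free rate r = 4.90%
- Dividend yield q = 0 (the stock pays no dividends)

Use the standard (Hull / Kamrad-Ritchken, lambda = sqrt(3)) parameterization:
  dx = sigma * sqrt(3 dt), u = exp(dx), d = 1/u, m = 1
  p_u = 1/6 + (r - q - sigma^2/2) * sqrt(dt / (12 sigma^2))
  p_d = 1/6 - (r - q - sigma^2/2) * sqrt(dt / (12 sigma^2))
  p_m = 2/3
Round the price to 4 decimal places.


dt = T/N = 0.166667; dx = sigma*sqrt(3*dt) = 0.120208
u = exp(dx) = 1.127732; d = 1/u = 0.886736
p_u = 0.190618, p_m = 0.666667, p_d = 0.142715
Discount per step: exp(-r*dt) = 0.991867
Stock lattice S(k, j) with j the centered position index:
  k=0: S(0,+0) = 22.9200
  k=1: S(1,-1) = 20.3240; S(1,+0) = 22.9200; S(1,+1) = 25.8476
  k=2: S(2,-2) = 18.0220; S(2,-1) = 20.3240; S(2,+0) = 22.9200; S(2,+1) = 25.8476; S(2,+2) = 29.1492
  k=3: S(3,-3) = 15.9808; S(3,-2) = 18.0220; S(3,-1) = 20.3240; S(3,+0) = 22.9200; S(3,+1) = 25.8476; S(3,+2) = 29.1492; S(3,+3) = 32.8724
Terminal payoffs V(N, j) = max(K - S_T, 0):
  V(3,-3) = 9.919241; V(3,-2) = 7.877994; V(3,-1) = 5.576015; V(3,+0) = 2.980000; V(3,+1) = 0.052392; V(3,+2) = 0.000000; V(3,+3) = 0.000000
Backward induction: V(k, j) = exp(-r*dt) * [p_u * V(k+1, j+1) + p_m * V(k+1, j) + p_d * V(k+1, j-1)]
  V(2,-2) = exp(-r*dt) * [p_u*5.576015 + p_m*7.877994 + p_d*9.919241] = 7.667636
  V(2,-1) = exp(-r*dt) * [p_u*2.980000 + p_m*5.576015 + p_d*7.877994] = 5.365695
  V(2,+0) = exp(-r*dt) * [p_u*0.052392 + p_m*2.980000 + p_d*5.576015] = 2.769723
  V(2,+1) = exp(-r*dt) * [p_u*0.000000 + p_m*0.052392 + p_d*2.980000] = 0.456476
  V(2,+2) = exp(-r*dt) * [p_u*0.000000 + p_m*0.000000 + p_d*0.052392] = 0.007416
  V(1,-1) = exp(-r*dt) * [p_u*2.769723 + p_m*5.365695 + p_d*7.667636] = 5.157089
  V(1,+0) = exp(-r*dt) * [p_u*0.456476 + p_m*2.769723 + p_d*5.365695] = 2.677307
  V(1,+1) = exp(-r*dt) * [p_u*0.007416 + p_m*0.456476 + p_d*2.769723] = 0.695311
  V(0,+0) = exp(-r*dt) * [p_u*0.695311 + p_m*2.677307 + p_d*5.157089] = 2.631824

Answer: Price = V(0,0) = 2.6318


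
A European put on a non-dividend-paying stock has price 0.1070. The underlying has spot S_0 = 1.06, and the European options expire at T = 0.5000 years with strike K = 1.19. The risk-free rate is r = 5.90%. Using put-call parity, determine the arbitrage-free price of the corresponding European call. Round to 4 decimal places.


Answer: Call price = 0.0116

Derivation:
Put-call parity: C - P = S_0 * exp(-qT) - K * exp(-rT).
S_0 * exp(-qT) = 1.0600 * 1.00000000 = 1.06000000
K * exp(-rT) = 1.1900 * 0.97093088 = 1.15540774
C = P + S*exp(-qT) - K*exp(-rT)
C = 0.1070 + 1.06000000 - 1.15540774 = 0.0116


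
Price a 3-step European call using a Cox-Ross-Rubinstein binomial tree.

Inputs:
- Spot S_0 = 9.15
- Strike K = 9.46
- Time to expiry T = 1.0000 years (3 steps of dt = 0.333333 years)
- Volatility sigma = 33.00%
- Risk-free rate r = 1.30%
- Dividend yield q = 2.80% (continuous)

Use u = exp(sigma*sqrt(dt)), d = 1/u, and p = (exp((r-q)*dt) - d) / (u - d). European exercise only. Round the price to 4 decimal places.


Answer: Price = V(0,0) = 1.0816

Derivation:
dt = T/N = 0.333333
u = exp(sigma*sqrt(dt)) = 1.209885; d = 1/u = 0.826525
p = (exp((r-q)*dt) - d) / (u - d) = 0.439502
Discount per step: exp(-r*dt) = 0.995676
Stock lattice S(k, i) with i counting down-moves:
  k=0: S(0,0) = 9.1500
  k=1: S(1,0) = 11.0705; S(1,1) = 7.5627
  k=2: S(2,0) = 13.3940; S(2,1) = 9.1500; S(2,2) = 6.2508
  k=3: S(3,0) = 16.2052; S(3,1) = 11.0705; S(3,2) = 7.5627; S(3,3) = 5.1664
Terminal payoffs V(N, i) = max(S_T - K, 0):
  V(3,0) = 6.745175; V(3,1) = 1.610451; V(3,2) = 0.000000; V(3,3) = 0.000000
Backward induction: V(k, i) = exp(-r*dt) * [p * V(k+1, i) + (1-p) * V(k+1, i+1)].
  V(2,0) = exp(-r*dt) * [p*6.745175 + (1-p)*1.610451] = 3.850452
  V(2,1) = exp(-r*dt) * [p*1.610451 + (1-p)*0.000000] = 0.704736
  V(2,2) = exp(-r*dt) * [p*0.000000 + (1-p)*0.000000] = 0.000000
  V(1,0) = exp(-r*dt) * [p*3.850452 + (1-p)*0.704736] = 2.078260
  V(1,1) = exp(-r*dt) * [p*0.704736 + (1-p)*0.000000] = 0.308394
  V(0,0) = exp(-r*dt) * [p*2.078260 + (1-p)*0.308394] = 1.081557


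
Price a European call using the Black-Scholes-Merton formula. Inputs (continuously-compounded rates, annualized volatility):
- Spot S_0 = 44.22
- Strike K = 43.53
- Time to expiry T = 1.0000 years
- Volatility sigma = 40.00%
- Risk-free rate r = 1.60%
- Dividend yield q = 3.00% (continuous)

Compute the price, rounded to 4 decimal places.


d1 = (ln(S/K) + (r - q + 0.5*sigma^2) * T) / (sigma * sqrt(T)) = 0.20431705
d2 = d1 - sigma * sqrt(T) = -0.19568295
exp(-rT) = 0.98412732; exp(-qT) = 0.97044553
C = S_0 * exp(-qT) * N(d1) - K * exp(-rT) * N(d2)
N(d1) = 0.58094713; N(d2) = 0.42242917
C = 44.2200 * 0.97044553 * 0.58094713 - 43.5300 * 0.98412732 * 0.42242917 = 6.8338

Answer: Price = 6.8338


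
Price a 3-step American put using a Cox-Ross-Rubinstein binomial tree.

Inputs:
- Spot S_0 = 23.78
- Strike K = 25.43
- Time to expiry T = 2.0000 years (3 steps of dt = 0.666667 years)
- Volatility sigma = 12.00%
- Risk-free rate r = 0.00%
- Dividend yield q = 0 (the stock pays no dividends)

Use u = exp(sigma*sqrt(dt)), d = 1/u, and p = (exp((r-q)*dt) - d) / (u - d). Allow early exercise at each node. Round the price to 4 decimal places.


dt = T/N = 0.666667
u = exp(sigma*sqrt(dt)) = 1.102940; d = 1/u = 0.906667
p = (exp((r-q)*dt) - d) / (u - d) = 0.475525
Discount per step: exp(-r*dt) = 1.000000
Stock lattice S(k, i) with i counting down-moves:
  k=0: S(0,0) = 23.7800
  k=1: S(1,0) = 26.2279; S(1,1) = 21.5606
  k=2: S(2,0) = 28.9278; S(2,1) = 23.7800; S(2,2) = 19.5482
  k=3: S(3,0) = 31.9057; S(3,1) = 26.2279; S(3,2) = 21.5606; S(3,3) = 17.7238
Terminal payoffs V(N, i) = max(K - S_T, 0):
  V(3,0) = 0.000000; V(3,1) = 0.000000; V(3,2) = 3.869449; V(3,3) = 7.706240
Backward induction: V(k, i) = exp(-r*dt) * [p * V(k+1, i) + (1-p) * V(k+1, i+1)]; then take max(V_cont, immediate exercise) for American.
  V(2,0) = exp(-r*dt) * [p*0.000000 + (1-p)*0.000000] = 0.000000; exercise = 0.000000; V(2,0) = max -> 0.000000
  V(2,1) = exp(-r*dt) * [p*0.000000 + (1-p)*3.869449] = 2.029431; exercise = 1.650000; V(2,1) = max -> 2.029431
  V(2,2) = exp(-r*dt) * [p*3.869449 + (1-p)*7.706240] = 5.881751; exercise = 5.881751; V(2,2) = max -> 5.881751
  V(1,0) = exp(-r*dt) * [p*0.000000 + (1-p)*2.029431] = 1.064386; exercise = 0.000000; V(1,0) = max -> 1.064386
  V(1,1) = exp(-r*dt) * [p*2.029431 + (1-p)*5.881751] = 4.049878; exercise = 3.869449; V(1,1) = max -> 4.049878
  V(0,0) = exp(-r*dt) * [p*1.064386 + (1-p)*4.049878] = 2.630203; exercise = 1.650000; V(0,0) = max -> 2.630203

Answer: Price = V(0,0) = 2.6302


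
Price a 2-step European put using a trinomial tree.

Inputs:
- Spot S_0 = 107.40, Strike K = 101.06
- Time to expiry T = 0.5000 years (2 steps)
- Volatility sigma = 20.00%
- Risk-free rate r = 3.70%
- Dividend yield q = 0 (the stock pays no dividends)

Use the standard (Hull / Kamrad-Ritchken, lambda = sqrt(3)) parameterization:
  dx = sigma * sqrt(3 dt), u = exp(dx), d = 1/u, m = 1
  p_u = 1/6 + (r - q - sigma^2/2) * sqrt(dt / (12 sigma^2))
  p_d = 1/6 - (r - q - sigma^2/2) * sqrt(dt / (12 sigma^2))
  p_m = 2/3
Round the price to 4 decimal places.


Answer: Price = V(0,0) = 2.7580

Derivation:
dt = T/N = 0.250000; dx = sigma*sqrt(3*dt) = 0.173205
u = exp(dx) = 1.189110; d = 1/u = 0.840965
p_u = 0.178935, p_m = 0.666667, p_d = 0.154398
Discount per step: exp(-r*dt) = 0.990793
Stock lattice S(k, j) with j the centered position index:
  k=0: S(0,+0) = 107.4000
  k=1: S(1,-1) = 90.3197; S(1,+0) = 107.4000; S(1,+1) = 127.7104
  k=2: S(2,-2) = 75.9557; S(2,-1) = 90.3197; S(2,+0) = 107.4000; S(2,+1) = 127.7104; S(2,+2) = 151.8617
Terminal payoffs V(N, j) = max(K - S_T, 0):
  V(2,-2) = 25.104319; V(2,-1) = 10.740345; V(2,+0) = 0.000000; V(2,+1) = 0.000000; V(2,+2) = 0.000000
Backward induction: V(k, j) = exp(-r*dt) * [p_u * V(k+1, j+1) + p_m * V(k+1, j) + p_d * V(k+1, j-1)]
  V(1,-1) = exp(-r*dt) * [p_u*0.000000 + p_m*10.740345 + p_d*25.104319] = 10.934671
  V(1,+0) = exp(-r*dt) * [p_u*0.000000 + p_m*0.000000 + p_d*10.740345] = 1.643019
  V(1,+1) = exp(-r*dt) * [p_u*0.000000 + p_m*0.000000 + p_d*0.000000] = 0.000000
  V(0,+0) = exp(-r*dt) * [p_u*0.000000 + p_m*1.643019 + p_d*10.934671] = 2.758007


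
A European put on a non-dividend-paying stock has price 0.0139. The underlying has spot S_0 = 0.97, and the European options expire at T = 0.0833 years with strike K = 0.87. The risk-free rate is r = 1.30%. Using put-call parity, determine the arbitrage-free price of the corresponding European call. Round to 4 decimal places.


Put-call parity: C - P = S_0 * exp(-qT) - K * exp(-rT).
S_0 * exp(-qT) = 0.9700 * 1.00000000 = 0.97000000
K * exp(-rT) = 0.8700 * 0.99891769 = 0.86905839
C = P + S*exp(-qT) - K*exp(-rT)
C = 0.0139 + 0.97000000 - 0.86905839 = 0.1148

Answer: Call price = 0.1148


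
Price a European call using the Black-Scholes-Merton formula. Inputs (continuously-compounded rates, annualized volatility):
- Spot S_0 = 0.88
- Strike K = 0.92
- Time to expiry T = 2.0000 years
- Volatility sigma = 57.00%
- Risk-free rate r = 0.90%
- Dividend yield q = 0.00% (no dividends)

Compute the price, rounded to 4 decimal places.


d1 = (ln(S/K) + (r - q + 0.5*sigma^2) * T) / (sigma * sqrt(T)) = 0.37023644
d2 = d1 - sigma * sqrt(T) = -0.43586529
exp(-rT) = 0.98216103; exp(-qT) = 1.00000000
C = S_0 * exp(-qT) * N(d1) - K * exp(-rT) * N(d2)
N(d1) = 0.64439684; N(d2) = 0.33146724
C = 0.8800 * 1.00000000 * 0.64439684 - 0.9200 * 0.98216103 * 0.33146724 = 0.2676

Answer: Price = 0.2676


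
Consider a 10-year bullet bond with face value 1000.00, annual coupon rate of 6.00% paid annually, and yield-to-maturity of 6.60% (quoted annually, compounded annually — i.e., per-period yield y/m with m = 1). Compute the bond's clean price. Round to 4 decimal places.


Answer: Price = 957.0681

Derivation:
Coupon per period c = face * coupon_rate / m = 60.000000
Periods per year m = 1; per-period yield y/m = 0.066000
Number of cashflows N = 10
Cashflows (t years, CF_t, discount factor 1/(1+y/m)^(m*t), PV):
  t = 1.0000: CF_t = 60.000000, DF = 0.938086, PV = 56.285178
  t = 2.0000: CF_t = 60.000000, DF = 0.880006, PV = 52.800355
  t = 3.0000: CF_t = 60.000000, DF = 0.825521, PV = 49.531290
  t = 4.0000: CF_t = 60.000000, DF = 0.774410, PV = 46.464624
  t = 5.0000: CF_t = 60.000000, DF = 0.726464, PV = 43.587828
  t = 6.0000: CF_t = 60.000000, DF = 0.681486, PV = 40.889144
  t = 7.0000: CF_t = 60.000000, DF = 0.639292, PV = 38.357546
  t = 8.0000: CF_t = 60.000000, DF = 0.599711, PV = 35.982689
  t = 9.0000: CF_t = 60.000000, DF = 0.562581, PV = 33.754868
  t = 10.0000: CF_t = 1060.000000, DF = 0.527750, PV = 559.414628
Price P = sum_t PV_t = 957.068150


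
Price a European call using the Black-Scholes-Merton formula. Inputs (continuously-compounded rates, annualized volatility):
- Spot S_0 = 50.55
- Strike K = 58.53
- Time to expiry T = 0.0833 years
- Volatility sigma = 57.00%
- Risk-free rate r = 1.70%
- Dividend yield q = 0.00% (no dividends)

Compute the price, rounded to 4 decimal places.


d1 = (ln(S/K) + (r - q + 0.5*sigma^2) * T) / (sigma * sqrt(T)) = -0.80011416
d2 = d1 - sigma * sqrt(T) = -0.96462608
exp(-rT) = 0.99858490; exp(-qT) = 1.00000000
C = S_0 * exp(-qT) * N(d1) - K * exp(-rT) * N(d2)
N(d1) = 0.21182233; N(d2) = 0.16736607
C = 50.5500 * 1.00000000 * 0.21182233 - 58.5300 * 0.99858490 * 0.16736607 = 0.9255

Answer: Price = 0.9255


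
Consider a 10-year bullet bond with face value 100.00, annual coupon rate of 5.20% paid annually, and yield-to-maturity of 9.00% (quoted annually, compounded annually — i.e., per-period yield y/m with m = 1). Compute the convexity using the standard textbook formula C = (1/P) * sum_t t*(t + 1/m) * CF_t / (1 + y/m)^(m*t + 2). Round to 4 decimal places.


Coupon per period c = face * coupon_rate / m = 5.200000
Periods per year m = 1; per-period yield y/m = 0.090000
Number of cashflows N = 10
Cashflows (t years, CF_t, discount factor 1/(1+y/m)^(m*t), PV):
  t = 1.0000: CF_t = 5.200000, DF = 0.917431, PV = 4.770642
  t = 2.0000: CF_t = 5.200000, DF = 0.841680, PV = 4.376736
  t = 3.0000: CF_t = 5.200000, DF = 0.772183, PV = 4.015354
  t = 4.0000: CF_t = 5.200000, DF = 0.708425, PV = 3.683811
  t = 5.0000: CF_t = 5.200000, DF = 0.649931, PV = 3.379643
  t = 6.0000: CF_t = 5.200000, DF = 0.596267, PV = 3.100590
  t = 7.0000: CF_t = 5.200000, DF = 0.547034, PV = 2.844578
  t = 8.0000: CF_t = 5.200000, DF = 0.501866, PV = 2.609705
  t = 9.0000: CF_t = 5.200000, DF = 0.460428, PV = 2.394224
  t = 10.0000: CF_t = 105.200000, DF = 0.422411, PV = 44.437617
Price P = sum_t PV_t = 75.612901
Convexity numerator sum_t t*(t + 1/m) * CF_t / (1+y/m)^(m*t + 2):
  t = 1.0000: term = 8.030708
  t = 2.0000: term = 22.102867
  t = 3.0000: term = 40.555719
  t = 4.0000: term = 62.011802
  t = 5.0000: term = 85.337342
  t = 6.0000: term = 109.607595
  t = 7.0000: term = 134.076569
  t = 8.0000: term = 158.150606
  t = 9.0000: term = 181.365374
  t = 10.0000: term = 4114.247839
Convexity = (1/P) * sum = 4915.486421 / 75.612901 = 65.008568

Answer: Convexity = 65.0086


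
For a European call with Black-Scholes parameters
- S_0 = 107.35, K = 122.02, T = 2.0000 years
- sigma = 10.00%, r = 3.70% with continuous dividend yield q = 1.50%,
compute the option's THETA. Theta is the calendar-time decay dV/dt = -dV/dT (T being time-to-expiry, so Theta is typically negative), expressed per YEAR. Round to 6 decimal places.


d1 = -0.5238985353; d2 = -0.6653198916
phi(d1) = 0.3477841081; exp(-qT) = 0.9704455335; exp(-rT) = 0.9286716938
Theta = -S*exp(-qT)*phi(d1)*sigma/(2*sqrt(T)) - r*K*exp(-rT)*N(d2) + q*S*exp(-qT)*N(d1)
N(d1) = 0.3001745568; N(d2) = 0.2529229552; sqrt(T) = 1.4142135624
Term 1 = -107.3500 * 0.9704455335 * 0.3477841081 * 0.1000 / (2 * 1.4142135624) = -1.2809670361
Term 2 = -0.0370 * 122.0200 * 0.9286716938 * 0.2529229552 = -1.0604329178
Term 3 = 0.0150 * 107.3500 * 0.9704455335 * 0.3001745568 = 0.4690707490
Theta = -1.2809670361 + (-1.0604329178) + (0.4690707490) = -1.872329

Answer: Theta = -1.872329


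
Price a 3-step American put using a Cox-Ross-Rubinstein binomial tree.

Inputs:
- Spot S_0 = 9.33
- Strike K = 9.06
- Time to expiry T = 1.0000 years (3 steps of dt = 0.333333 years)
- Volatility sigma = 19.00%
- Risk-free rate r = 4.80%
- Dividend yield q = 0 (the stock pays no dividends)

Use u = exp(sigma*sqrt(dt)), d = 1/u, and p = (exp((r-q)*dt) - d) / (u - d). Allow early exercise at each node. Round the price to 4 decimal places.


Answer: Price = V(0,0) = 0.4631

Derivation:
dt = T/N = 0.333333
u = exp(sigma*sqrt(dt)) = 1.115939; d = 1/u = 0.896106
p = (exp((r-q)*dt) - d) / (u - d) = 0.545971
Discount per step: exp(-r*dt) = 0.984127
Stock lattice S(k, i) with i counting down-moves:
  k=0: S(0,0) = 9.3300
  k=1: S(1,0) = 10.4117; S(1,1) = 8.3607
  k=2: S(2,0) = 11.6188; S(2,1) = 9.3300; S(2,2) = 7.4920
  k=3: S(3,0) = 12.9659; S(3,1) = 10.4117; S(3,2) = 8.3607; S(3,3) = 6.7137
Terminal payoffs V(N, i) = max(K - S_T, 0):
  V(3,0) = 0.000000; V(3,1) = 0.000000; V(3,2) = 0.699331; V(3,3) = 2.346333
Backward induction: V(k, i) = exp(-r*dt) * [p * V(k+1, i) + (1-p) * V(k+1, i+1)]; then take max(V_cont, immediate exercise) for American.
  V(2,0) = exp(-r*dt) * [p*0.000000 + (1-p)*0.000000] = 0.000000; exercise = 0.000000; V(2,0) = max -> 0.000000
  V(2,1) = exp(-r*dt) * [p*0.000000 + (1-p)*0.699331] = 0.312477; exercise = 0.000000; V(2,1) = max -> 0.312477
  V(2,2) = exp(-r*dt) * [p*0.699331 + (1-p)*2.346333] = 1.424148; exercise = 1.567954; V(2,2) = max -> 1.567954
  V(1,0) = exp(-r*dt) * [p*0.000000 + (1-p)*0.312477] = 0.139621; exercise = 0.000000; V(1,0) = max -> 0.139621
  V(1,1) = exp(-r*dt) * [p*0.312477 + (1-p)*1.567954] = 0.868492; exercise = 0.699331; V(1,1) = max -> 0.868492
  V(0,0) = exp(-r*dt) * [p*0.139621 + (1-p)*0.868492] = 0.463081; exercise = 0.000000; V(0,0) = max -> 0.463081


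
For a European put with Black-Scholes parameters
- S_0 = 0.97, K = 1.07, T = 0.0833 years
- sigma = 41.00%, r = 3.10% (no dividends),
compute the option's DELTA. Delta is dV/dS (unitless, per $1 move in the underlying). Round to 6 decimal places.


Answer: Delta = -0.772823

Derivation:
d1 = -0.7481775380; d2 = -0.8665106695
phi(d1) = 0.3015488214; exp(-qT) = 1.0000000000; exp(-rT) = 0.9974210313
N(-d1) = 0.7728234612
Delta = -exp(-qT) * N(-d1) = -1.0000000000 * 0.7728234612 = -0.772823


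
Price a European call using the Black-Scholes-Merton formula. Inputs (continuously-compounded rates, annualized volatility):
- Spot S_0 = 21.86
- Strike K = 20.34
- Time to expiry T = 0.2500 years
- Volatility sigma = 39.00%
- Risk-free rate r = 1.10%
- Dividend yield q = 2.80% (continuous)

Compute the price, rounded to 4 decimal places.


d1 = (ln(S/K) + (r - q + 0.5*sigma^2) * T) / (sigma * sqrt(T)) = 0.44529022
d2 = d1 - sigma * sqrt(T) = 0.25029022
exp(-rT) = 0.99725378; exp(-qT) = 0.99302444
C = S_0 * exp(-qT) * N(d1) - K * exp(-rT) * N(d2)
N(d1) = 0.67194498; N(d2) = 0.59881854
C = 21.8600 * 0.99302444 * 0.67194498 - 20.3400 * 0.99725378 * 0.59881854 = 2.4397

Answer: Price = 2.4397


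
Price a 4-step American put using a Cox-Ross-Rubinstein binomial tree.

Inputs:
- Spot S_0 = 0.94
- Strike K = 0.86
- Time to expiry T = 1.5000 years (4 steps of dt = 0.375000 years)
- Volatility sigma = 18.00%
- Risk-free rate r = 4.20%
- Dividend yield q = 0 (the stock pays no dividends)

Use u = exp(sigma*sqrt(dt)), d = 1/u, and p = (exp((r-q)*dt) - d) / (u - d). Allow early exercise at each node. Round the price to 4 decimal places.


Answer: Price = V(0,0) = 0.0320

Derivation:
dt = T/N = 0.375000
u = exp(sigma*sqrt(dt)) = 1.116532; d = 1/u = 0.895631
p = (exp((r-q)*dt) - d) / (u - d) = 0.544335
Discount per step: exp(-r*dt) = 0.984373
Stock lattice S(k, i) with i counting down-moves:
  k=0: S(0,0) = 0.9400
  k=1: S(1,0) = 1.0495; S(1,1) = 0.8419
  k=2: S(2,0) = 1.1718; S(2,1) = 0.9400; S(2,2) = 0.7540
  k=3: S(3,0) = 1.3084; S(3,1) = 1.0495; S(3,2) = 0.8419; S(3,3) = 0.6753
  k=4: S(4,0) = 1.4609; S(4,1) = 1.1718; S(4,2) = 0.9400; S(4,3) = 0.7540; S(4,4) = 0.6048
Terminal payoffs V(N, i) = max(K - S_T, 0):
  V(4,0) = 0.000000; V(4,1) = 0.000000; V(4,2) = 0.000000; V(4,3) = 0.105975; V(4,4) = 0.255155
Backward induction: V(k, i) = exp(-r*dt) * [p * V(k+1, i) + (1-p) * V(k+1, i+1)]; then take max(V_cont, immediate exercise) for American.
  V(3,0) = exp(-r*dt) * [p*0.000000 + (1-p)*0.000000] = 0.000000; exercise = 0.000000; V(3,0) = max -> 0.000000
  V(3,1) = exp(-r*dt) * [p*0.000000 + (1-p)*0.000000] = 0.000000; exercise = 0.000000; V(3,1) = max -> 0.000000
  V(3,2) = exp(-r*dt) * [p*0.000000 + (1-p)*0.105975] = 0.047534; exercise = 0.018107; V(3,2) = max -> 0.047534
  V(3,3) = exp(-r*dt) * [p*0.105975 + (1-p)*0.255155] = 0.171233; exercise = 0.184672; V(3,3) = max -> 0.184672
  V(2,0) = exp(-r*dt) * [p*0.000000 + (1-p)*0.000000] = 0.000000; exercise = 0.000000; V(2,0) = max -> 0.000000
  V(2,1) = exp(-r*dt) * [p*0.000000 + (1-p)*0.047534] = 0.021321; exercise = 0.000000; V(2,1) = max -> 0.021321
  V(2,2) = exp(-r*dt) * [p*0.047534 + (1-p)*0.184672] = 0.108304; exercise = 0.105975; V(2,2) = max -> 0.108304
  V(1,0) = exp(-r*dt) * [p*0.000000 + (1-p)*0.021321] = 0.009564; exercise = 0.000000; V(1,0) = max -> 0.009564
  V(1,1) = exp(-r*dt) * [p*0.021321 + (1-p)*0.108304] = 0.060004; exercise = 0.018107; V(1,1) = max -> 0.060004
  V(0,0) = exp(-r*dt) * [p*0.009564 + (1-p)*0.060004] = 0.032039; exercise = 0.000000; V(0,0) = max -> 0.032039


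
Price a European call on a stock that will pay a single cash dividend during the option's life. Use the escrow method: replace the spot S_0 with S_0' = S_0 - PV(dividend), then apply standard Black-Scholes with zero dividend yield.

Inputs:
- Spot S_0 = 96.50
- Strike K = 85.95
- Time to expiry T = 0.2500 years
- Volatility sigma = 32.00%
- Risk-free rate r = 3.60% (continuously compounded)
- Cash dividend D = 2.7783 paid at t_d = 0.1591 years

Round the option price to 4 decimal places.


PV(D) = D * exp(-r * t_d) = 2.7783 * 0.99428877 = 2.76243249
S_0' = S_0 - PV(D) = 96.5000 - 2.76243249 = 93.73756751
d1 = (ln(S_0'/K) + (r + sigma^2/2)*T) / (sigma*sqrt(T)) = 0.67833319
d2 = d1 - sigma*sqrt(T) = 0.51833319
exp(-rT) = 0.99104038
N(d1) = 0.75121977; N(d2) = 0.69788709
C = S_0' * N(d1) - K * exp(-rT) * N(d2) = 93.73756751 * 0.75121977 - 85.9500 * 0.99104038 * 0.69788709 = 10.9715

Answer: Price = 10.9715


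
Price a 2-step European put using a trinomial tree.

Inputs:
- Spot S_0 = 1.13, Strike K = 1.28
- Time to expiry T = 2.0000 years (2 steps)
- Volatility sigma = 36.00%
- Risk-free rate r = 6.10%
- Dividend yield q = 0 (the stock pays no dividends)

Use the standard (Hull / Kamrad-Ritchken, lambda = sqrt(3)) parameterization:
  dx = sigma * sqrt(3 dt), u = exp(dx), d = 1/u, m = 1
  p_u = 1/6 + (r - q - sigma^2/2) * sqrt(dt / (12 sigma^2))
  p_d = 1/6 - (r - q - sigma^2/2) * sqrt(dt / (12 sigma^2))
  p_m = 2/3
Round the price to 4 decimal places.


dt = T/N = 1.000000; dx = sigma*sqrt(3*dt) = 0.623538
u = exp(dx) = 1.865517; d = 1/u = 0.536044
p_u = 0.163620, p_m = 0.666667, p_d = 0.169714
Discount per step: exp(-r*dt) = 0.940823
Stock lattice S(k, j) with j the centered position index:
  k=0: S(0,+0) = 1.1300
  k=1: S(1,-1) = 0.6057; S(1,+0) = 1.1300; S(1,+1) = 2.1080
  k=2: S(2,-2) = 0.3247; S(2,-1) = 0.6057; S(2,+0) = 1.1300; S(2,+1) = 2.1080; S(2,+2) = 3.9326
Terminal payoffs V(N, j) = max(K - S_T, 0):
  V(2,-2) = 0.955302; V(2,-1) = 0.674270; V(2,+0) = 0.150000; V(2,+1) = 0.000000; V(2,+2) = 0.000000
Backward induction: V(k, j) = exp(-r*dt) * [p_u * V(k+1, j+1) + p_m * V(k+1, j) + p_d * V(k+1, j-1)]
  V(1,-1) = exp(-r*dt) * [p_u*0.150000 + p_m*0.674270 + p_d*0.955302] = 0.598537
  V(1,+0) = exp(-r*dt) * [p_u*0.000000 + p_m*0.150000 + p_d*0.674270] = 0.201743
  V(1,+1) = exp(-r*dt) * [p_u*0.000000 + p_m*0.000000 + p_d*0.150000] = 0.023951
  V(0,+0) = exp(-r*dt) * [p_u*0.023951 + p_m*0.201743 + p_d*0.598537] = 0.225792

Answer: Price = V(0,0) = 0.2258


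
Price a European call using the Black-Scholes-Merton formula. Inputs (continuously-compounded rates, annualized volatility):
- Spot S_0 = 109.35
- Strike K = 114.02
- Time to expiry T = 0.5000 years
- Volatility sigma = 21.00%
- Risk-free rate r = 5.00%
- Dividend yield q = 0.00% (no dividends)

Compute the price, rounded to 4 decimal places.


d1 = (ln(S/K) + (r - q + 0.5*sigma^2) * T) / (sigma * sqrt(T)) = -0.03902640
d2 = d1 - sigma * sqrt(T) = -0.18751882
exp(-rT) = 0.97530991; exp(-qT) = 1.00000000
C = S_0 * exp(-qT) * N(d1) - K * exp(-rT) * N(d2)
N(d1) = 0.48443467; N(d2) = 0.42562693
C = 109.3500 * 1.00000000 * 0.48443467 - 114.0200 * 0.97530991 * 0.42562693 = 5.6412

Answer: Price = 5.6412


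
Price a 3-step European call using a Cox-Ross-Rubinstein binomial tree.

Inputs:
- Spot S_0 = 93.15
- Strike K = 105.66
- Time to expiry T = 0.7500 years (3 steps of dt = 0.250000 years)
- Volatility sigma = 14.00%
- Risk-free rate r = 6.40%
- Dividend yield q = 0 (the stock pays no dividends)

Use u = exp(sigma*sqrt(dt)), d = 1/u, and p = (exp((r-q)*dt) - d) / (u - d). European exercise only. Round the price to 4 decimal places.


Answer: Price = V(0,0) = 1.8832

Derivation:
dt = T/N = 0.250000
u = exp(sigma*sqrt(dt)) = 1.072508; d = 1/u = 0.932394
p = (exp((r-q)*dt) - d) / (u - d) = 0.597618
Discount per step: exp(-r*dt) = 0.984127
Stock lattice S(k, i) with i counting down-moves:
  k=0: S(0,0) = 93.1500
  k=1: S(1,0) = 99.9041; S(1,1) = 86.8525
  k=2: S(2,0) = 107.1480; S(2,1) = 93.1500; S(2,2) = 80.9807
  k=3: S(3,0) = 114.9171; S(3,1) = 99.9041; S(3,2) = 86.8525; S(3,3) = 75.5059
Terminal payoffs V(N, i) = max(S_T - K, 0):
  V(3,0) = 9.257111; V(3,1) = 0.000000; V(3,2) = 0.000000; V(3,3) = 0.000000
Backward induction: V(k, i) = exp(-r*dt) * [p * V(k+1, i) + (1-p) * V(k+1, i+1)].
  V(2,0) = exp(-r*dt) * [p*9.257111 + (1-p)*0.000000] = 5.444405
  V(2,1) = exp(-r*dt) * [p*0.000000 + (1-p)*0.000000] = 0.000000
  V(2,2) = exp(-r*dt) * [p*0.000000 + (1-p)*0.000000] = 0.000000
  V(1,0) = exp(-r*dt) * [p*5.444405 + (1-p)*0.000000] = 3.202030
  V(1,1) = exp(-r*dt) * [p*0.000000 + (1-p)*0.000000] = 0.000000
  V(0,0) = exp(-r*dt) * [p*3.202030 + (1-p)*0.000000] = 1.883217


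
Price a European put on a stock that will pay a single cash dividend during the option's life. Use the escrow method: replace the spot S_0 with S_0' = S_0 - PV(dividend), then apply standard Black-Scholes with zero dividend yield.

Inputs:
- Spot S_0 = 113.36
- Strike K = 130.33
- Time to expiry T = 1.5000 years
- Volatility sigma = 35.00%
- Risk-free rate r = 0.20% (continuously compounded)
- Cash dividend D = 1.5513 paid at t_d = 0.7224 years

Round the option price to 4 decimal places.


Answer: Price = 30.8038

Derivation:
PV(D) = D * exp(-r * t_d) = 1.5513 * 0.99855624 = 1.54906030
S_0' = S_0 - PV(D) = 113.3600 - 1.54906030 = 111.81093970
d1 = (ln(S_0'/K) + (r + sigma^2/2)*T) / (sigma*sqrt(T)) = -0.13620397
d2 = d1 - sigma*sqrt(T) = -0.56486467
exp(-rT) = 0.99700450
N(-d1) = 0.55416998; N(-d2) = 0.71391709
P = K * exp(-rT) * N(-d2) - S_0' * N(-d1) = 130.3300 * 0.99700450 * 0.71391709 - 111.81093970 * 0.55416998 = 30.8038


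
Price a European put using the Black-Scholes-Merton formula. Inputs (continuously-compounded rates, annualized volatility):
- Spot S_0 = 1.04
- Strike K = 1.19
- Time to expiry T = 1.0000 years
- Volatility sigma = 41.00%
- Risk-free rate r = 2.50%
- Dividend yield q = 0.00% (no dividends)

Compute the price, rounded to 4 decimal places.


d1 = (ln(S/K) + (r - q + 0.5*sigma^2) * T) / (sigma * sqrt(T)) = -0.06264047
d2 = d1 - sigma * sqrt(T) = -0.47264047
exp(-rT) = 0.97530991; exp(-qT) = 1.00000000
P = K * exp(-rT) * N(-d2) - S_0 * exp(-qT) * N(-d1)
N(-d1) = 0.52497360; N(-d2) = 0.68176515
P = 1.1900 * 0.97530991 * 0.68176515 - 1.0400 * 1.00000000 * 0.52497360 = 0.2453

Answer: Price = 0.2453


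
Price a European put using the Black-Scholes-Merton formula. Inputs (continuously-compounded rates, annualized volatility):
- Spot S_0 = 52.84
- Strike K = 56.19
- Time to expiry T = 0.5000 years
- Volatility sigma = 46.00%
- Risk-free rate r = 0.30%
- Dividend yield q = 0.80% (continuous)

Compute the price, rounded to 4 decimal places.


d1 = (ln(S/K) + (r - q + 0.5*sigma^2) * T) / (sigma * sqrt(T)) = -0.03403436
d2 = d1 - sigma * sqrt(T) = -0.35930348
exp(-rT) = 0.99850112; exp(-qT) = 0.99600799
P = K * exp(-rT) * N(-d2) - S_0 * exp(-qT) * N(-d1)
N(-d1) = 0.51357512; N(-d2) = 0.64031596
P = 56.1900 * 0.99850112 * 0.64031596 - 52.8400 * 0.99600799 * 0.51357512 = 8.8964

Answer: Price = 8.8964


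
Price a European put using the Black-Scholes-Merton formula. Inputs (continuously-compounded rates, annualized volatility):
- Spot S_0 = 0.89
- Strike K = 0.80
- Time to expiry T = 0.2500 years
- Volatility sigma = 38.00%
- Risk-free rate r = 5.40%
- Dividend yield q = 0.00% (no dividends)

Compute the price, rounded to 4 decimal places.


d1 = (ln(S/K) + (r - q + 0.5*sigma^2) * T) / (sigma * sqrt(T)) = 0.72715650
d2 = d1 - sigma * sqrt(T) = 0.53715650
exp(-rT) = 0.98659072; exp(-qT) = 1.00000000
P = K * exp(-rT) * N(-d2) - S_0 * exp(-qT) * N(-d1)
N(-d1) = 0.23356505; N(-d2) = 0.29557976
P = 0.8000 * 0.98659072 * 0.29557976 - 0.8900 * 1.00000000 * 0.23356505 = 0.0254

Answer: Price = 0.0254


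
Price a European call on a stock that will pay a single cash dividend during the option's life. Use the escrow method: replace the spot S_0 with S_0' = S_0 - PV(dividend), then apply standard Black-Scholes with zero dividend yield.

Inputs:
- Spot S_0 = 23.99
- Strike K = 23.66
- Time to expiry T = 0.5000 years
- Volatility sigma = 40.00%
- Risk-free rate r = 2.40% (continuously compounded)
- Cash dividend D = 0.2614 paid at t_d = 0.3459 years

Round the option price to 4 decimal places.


Answer: Price = 2.8292

Derivation:
PV(D) = D * exp(-r * t_d) = 0.2614 * 0.99173276 = 0.25923894
S_0' = S_0 - PV(D) = 23.9900 - 0.25923894 = 23.73076106
d1 = (ln(S_0'/K) + (r + sigma^2/2)*T) / (sigma*sqrt(T)) = 0.19440587
d2 = d1 - sigma*sqrt(T) = -0.08843685
exp(-rT) = 0.98807171
N(d1) = 0.57707095; N(d2) = 0.46476474
C = S_0' * N(d1) - K * exp(-rT) * N(d2) = 23.73076106 * 0.57707095 - 23.6600 * 0.98807171 * 0.46476474 = 2.8292


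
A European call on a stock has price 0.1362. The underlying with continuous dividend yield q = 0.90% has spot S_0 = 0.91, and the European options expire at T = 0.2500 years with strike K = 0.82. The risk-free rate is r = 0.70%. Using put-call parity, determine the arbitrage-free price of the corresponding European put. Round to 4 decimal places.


Answer: Put price = 0.0468

Derivation:
Put-call parity: C - P = S_0 * exp(-qT) - K * exp(-rT).
S_0 * exp(-qT) = 0.9100 * 0.99775253 = 0.90795480
K * exp(-rT) = 0.8200 * 0.99825153 = 0.81856625
P = C - S*exp(-qT) + K*exp(-rT)
P = 0.1362 - 0.90795480 + 0.81856625 = 0.0468


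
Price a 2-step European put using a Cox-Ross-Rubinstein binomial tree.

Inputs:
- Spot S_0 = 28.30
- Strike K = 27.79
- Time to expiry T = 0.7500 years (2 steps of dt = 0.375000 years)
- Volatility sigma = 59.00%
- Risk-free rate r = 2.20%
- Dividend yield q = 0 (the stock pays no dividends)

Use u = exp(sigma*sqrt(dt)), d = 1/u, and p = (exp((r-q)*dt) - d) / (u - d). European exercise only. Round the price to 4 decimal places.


Answer: Price = V(0,0) = 4.6195

Derivation:
dt = T/N = 0.375000
u = exp(sigma*sqrt(dt)) = 1.435194; d = 1/u = 0.696770
p = (exp((r-q)*dt) - d) / (u - d) = 0.421864
Discount per step: exp(-r*dt) = 0.991784
Stock lattice S(k, i) with i counting down-moves:
  k=0: S(0,0) = 28.3000
  k=1: S(1,0) = 40.6160; S(1,1) = 19.7186
  k=2: S(2,0) = 58.2918; S(2,1) = 28.3000; S(2,2) = 13.7393
Terminal payoffs V(N, i) = max(K - S_T, 0):
  V(2,0) = 0.000000; V(2,1) = 0.000000; V(2,2) = 14.050673
Backward induction: V(k, i) = exp(-r*dt) * [p * V(k+1, i) + (1-p) * V(k+1, i+1)].
  V(1,0) = exp(-r*dt) * [p*0.000000 + (1-p)*0.000000] = 0.000000
  V(1,1) = exp(-r*dt) * [p*0.000000 + (1-p)*14.050673] = 8.056464
  V(0,0) = exp(-r*dt) * [p*0.000000 + (1-p)*8.056464] = 4.619467


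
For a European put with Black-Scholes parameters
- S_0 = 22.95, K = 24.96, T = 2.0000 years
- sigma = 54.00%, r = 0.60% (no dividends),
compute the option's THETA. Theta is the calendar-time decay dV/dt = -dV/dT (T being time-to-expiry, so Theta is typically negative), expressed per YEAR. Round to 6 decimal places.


Answer: Theta = -1.576113

Derivation:
d1 = 0.2876135790; d2 = -0.4760617447
phi(d1) = 0.3827782962; exp(-qT) = 1.0000000000; exp(-rT) = 0.9880717129
Theta = -S*exp(-qT)*phi(d1)*sigma/(2*sqrt(T)) + r*K*exp(-rT)*N(-d2) - q*S*exp(-qT)*N(-d1)
N(-d1) = 0.3868212747; N(-d2) = 0.6829848050; sqrt(T) = 1.4142135624
Term 1 = -22.9500 * 1.0000000000 * 0.3827782962 * 0.5400 / (2 * 1.4142135624) = -1.6771764714
Term 2 = 0.0060 * 24.9600 * 0.9880717129 * 0.6829848050 = 0.1010637338
Term 3 = 0 (no dividend yield, q = 0)
Theta = -1.6771764714 + (0.1010637338) + (0.0000000000) = -1.576113


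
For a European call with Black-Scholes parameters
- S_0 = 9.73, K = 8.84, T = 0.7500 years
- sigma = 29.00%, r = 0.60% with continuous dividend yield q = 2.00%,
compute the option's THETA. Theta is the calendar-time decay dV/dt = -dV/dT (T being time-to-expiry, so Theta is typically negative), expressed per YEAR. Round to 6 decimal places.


d1 = 0.4657206679; d2 = 0.2145733008
phi(d1) = 0.3579412531; exp(-qT) = 0.9851119396; exp(-rT) = 0.9955101098
Theta = -S*exp(-qT)*phi(d1)*sigma/(2*sqrt(T)) - r*K*exp(-rT)*N(d2) + q*S*exp(-qT)*N(d1)
N(d1) = 0.6792922717; N(d2) = 0.5849499940; sqrt(T) = 0.8660254038
Term 1 = -9.7300 * 0.9851119396 * 0.3579412531 * 0.2900 / (2 * 0.8660254038) = -0.5744438017
Term 2 = -0.0060 * 8.8400 * 0.9955101098 * 0.5849499940 = -0.0308864455
Term 3 = 0.0200 * 9.7300 * 0.9851119396 * 0.6792922717 = 0.1302222193
Theta = -0.5744438017 + (-0.0308864455) + (0.1302222193) = -0.475108

Answer: Theta = -0.475108


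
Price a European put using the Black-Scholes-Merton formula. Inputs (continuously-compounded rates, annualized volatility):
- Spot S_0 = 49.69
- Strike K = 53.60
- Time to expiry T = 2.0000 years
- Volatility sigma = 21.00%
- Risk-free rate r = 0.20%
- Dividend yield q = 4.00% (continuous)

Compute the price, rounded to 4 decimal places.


d1 = (ln(S/K) + (r - q + 0.5*sigma^2) * T) / (sigma * sqrt(T)) = -0.36246079
d2 = d1 - sigma * sqrt(T) = -0.65944564
exp(-rT) = 0.99600799; exp(-qT) = 0.92311635
P = K * exp(-rT) * N(-d2) - S_0 * exp(-qT) * N(-d1)
N(-d1) = 0.64149614; N(-d2) = 0.74519518
P = 53.6000 * 0.99600799 * 0.74519518 - 49.6900 * 0.92311635 * 0.64149614 = 10.3578

Answer: Price = 10.3578


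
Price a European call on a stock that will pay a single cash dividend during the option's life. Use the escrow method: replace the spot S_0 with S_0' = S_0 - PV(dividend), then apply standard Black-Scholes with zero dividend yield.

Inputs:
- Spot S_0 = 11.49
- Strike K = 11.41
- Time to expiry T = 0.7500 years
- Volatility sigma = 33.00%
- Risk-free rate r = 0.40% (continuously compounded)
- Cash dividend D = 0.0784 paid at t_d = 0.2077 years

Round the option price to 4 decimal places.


Answer: Price = 1.3126

Derivation:
PV(D) = D * exp(-r * t_d) = 0.0784 * 0.99916955 = 0.07833489
S_0' = S_0 - PV(D) = 11.4900 - 0.07833489 = 11.41166511
d1 = (ln(S_0'/K) + (r + sigma^2/2)*T) / (sigma*sqrt(T)) = 0.15390207
d2 = d1 - sigma*sqrt(T) = -0.13188631
exp(-rT) = 0.99700450
N(d1) = 0.56115652; N(d2) = 0.44753711
C = S_0' * N(d1) - K * exp(-rT) * N(d2) = 11.41166511 * 0.56115652 - 11.4100 * 0.99700450 * 0.44753711 = 1.3126


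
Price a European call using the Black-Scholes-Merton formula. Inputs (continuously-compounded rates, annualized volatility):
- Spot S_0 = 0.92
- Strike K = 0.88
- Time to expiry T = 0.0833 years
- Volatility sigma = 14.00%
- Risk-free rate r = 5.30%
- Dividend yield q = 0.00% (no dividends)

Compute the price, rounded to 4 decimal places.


d1 = (ln(S/K) + (r - q + 0.5*sigma^2) * T) / (sigma * sqrt(T)) = 1.22958144
d2 = d1 - sigma * sqrt(T) = 1.18917500
exp(-rT) = 0.99559483; exp(-qT) = 1.00000000
C = S_0 * exp(-qT) * N(d1) - K * exp(-rT) * N(d2)
N(d1) = 0.89057306; N(d2) = 0.88281460
C = 0.9200 * 1.00000000 * 0.89057306 - 0.8800 * 0.99559483 * 0.88281460 = 0.0459

Answer: Price = 0.0459


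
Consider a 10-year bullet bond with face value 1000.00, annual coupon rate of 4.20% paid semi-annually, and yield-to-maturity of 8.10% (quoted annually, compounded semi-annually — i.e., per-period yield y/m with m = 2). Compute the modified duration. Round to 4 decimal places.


Coupon per period c = face * coupon_rate / m = 21.000000
Periods per year m = 2; per-period yield y/m = 0.040500
Number of cashflows N = 20
Cashflows (t years, CF_t, discount factor 1/(1+y/m)^(m*t), PV):
  t = 0.5000: CF_t = 21.000000, DF = 0.961076, PV = 20.182605
  t = 1.0000: CF_t = 21.000000, DF = 0.923668, PV = 19.397025
  t = 1.5000: CF_t = 21.000000, DF = 0.887715, PV = 18.642023
  t = 2.0000: CF_t = 21.000000, DF = 0.853162, PV = 17.916409
  t = 2.5000: CF_t = 21.000000, DF = 0.819954, PV = 17.219038
  t = 3.0000: CF_t = 21.000000, DF = 0.788039, PV = 16.548811
  t = 3.5000: CF_t = 21.000000, DF = 0.757365, PV = 15.904671
  t = 4.0000: CF_t = 21.000000, DF = 0.727886, PV = 15.285604
  t = 4.5000: CF_t = 21.000000, DF = 0.699554, PV = 14.690634
  t = 5.0000: CF_t = 21.000000, DF = 0.672325, PV = 14.118822
  t = 5.5000: CF_t = 21.000000, DF = 0.646156, PV = 13.569266
  t = 6.0000: CF_t = 21.000000, DF = 0.621005, PV = 13.041102
  t = 6.5000: CF_t = 21.000000, DF = 0.596833, PV = 12.533495
  t = 7.0000: CF_t = 21.000000, DF = 0.573602, PV = 12.045646
  t = 7.5000: CF_t = 21.000000, DF = 0.551276, PV = 11.576787
  t = 8.0000: CF_t = 21.000000, DF = 0.529818, PV = 11.126176
  t = 8.5000: CF_t = 21.000000, DF = 0.509196, PV = 10.693106
  t = 9.0000: CF_t = 21.000000, DF = 0.489376, PV = 10.276892
  t = 9.5000: CF_t = 21.000000, DF = 0.470328, PV = 9.876878
  t = 10.0000: CF_t = 1021.000000, DF = 0.452021, PV = 461.513119
Price P = sum_t PV_t = 736.158108
First compute Macaulay numerator sum_t t * PV_t:
  t * PV_t at t = 0.5000: 10.091302
  t * PV_t at t = 1.0000: 19.397025
  t * PV_t at t = 1.5000: 27.963035
  t * PV_t at t = 2.0000: 35.832817
  t * PV_t at t = 2.5000: 43.047594
  t * PV_t at t = 3.0000: 49.646432
  t * PV_t at t = 3.5000: 55.666350
  t * PV_t at t = 4.0000: 61.142418
  t * PV_t at t = 4.5000: 66.107852
  t * PV_t at t = 5.0000: 70.594108
  t * PV_t at t = 5.5000: 74.630964
  t * PV_t at t = 6.0000: 78.246610
  t * PV_t at t = 6.5000: 81.467718
  t * PV_t at t = 7.0000: 84.319525
  t * PV_t at t = 7.5000: 86.825899
  t * PV_t at t = 8.0000: 89.009411
  t * PV_t at t = 8.5000: 90.891398
  t * PV_t at t = 9.0000: 92.492024
  t * PV_t at t = 9.5000: 93.830341
  t * PV_t at t = 10.0000: 4615.131193
Macaulay duration D = 5826.334017 / 736.158108 = 7.914515
Modified duration = D / (1 + y/m) = 7.914515 / (1 + 0.040500) = 7.606453

Answer: Modified duration = 7.6065


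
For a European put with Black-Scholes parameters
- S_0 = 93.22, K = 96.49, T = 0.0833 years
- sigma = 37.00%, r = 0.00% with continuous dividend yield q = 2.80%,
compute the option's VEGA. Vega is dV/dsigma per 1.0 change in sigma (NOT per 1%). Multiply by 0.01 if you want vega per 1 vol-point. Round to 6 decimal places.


Answer: Vega = 10.263663

Derivation:
d1 = -0.2913012058; d2 = -0.3980896415
phi(d1) = 0.3823699324; exp(-qT) = 0.9976703179; exp(-rT) = 1.0000000000
Vega = S * exp(-qT) * phi(d1) * sqrt(T) = 93.2200 * 0.9976703179 * 0.3823699324 * 0.2886173938 = 10.263663


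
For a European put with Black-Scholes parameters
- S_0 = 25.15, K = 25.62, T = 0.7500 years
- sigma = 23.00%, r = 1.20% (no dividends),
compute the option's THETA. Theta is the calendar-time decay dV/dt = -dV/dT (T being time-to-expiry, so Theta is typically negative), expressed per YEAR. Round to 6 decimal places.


Answer: Theta = -1.160362

Derivation:
d1 = 0.0518214544; d2 = -0.1473643885
phi(d1) = 0.3984069675; exp(-qT) = 1.0000000000; exp(-rT) = 0.9910403788
Theta = -S*exp(-qT)*phi(d1)*sigma/(2*sqrt(T)) + r*K*exp(-rT)*N(-d2) - q*S*exp(-qT)*N(-d1)
N(-d1) = 0.4793354802; N(-d2) = 0.5585777937; sqrt(T) = 0.8660254038
Term 1 = -25.1500 * 1.0000000000 * 0.3984069675 * 0.2300 / (2 * 0.8660254038) = -1.3305528299
Term 2 = 0.0120 * 25.6200 * 0.9910403788 * 0.5585777937 = 0.1701905287
Term 3 = 0 (no dividend yield, q = 0)
Theta = -1.3305528299 + (0.1701905287) + (0.0000000000) = -1.160362


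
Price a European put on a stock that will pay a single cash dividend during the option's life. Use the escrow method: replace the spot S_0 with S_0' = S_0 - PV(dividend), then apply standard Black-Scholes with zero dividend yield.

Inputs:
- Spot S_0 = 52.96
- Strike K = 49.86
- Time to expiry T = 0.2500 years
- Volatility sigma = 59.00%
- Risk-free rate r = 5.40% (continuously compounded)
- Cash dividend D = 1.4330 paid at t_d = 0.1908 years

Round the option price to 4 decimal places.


PV(D) = D * exp(-r * t_d) = 1.4330 * 0.98974970 = 1.41831131
S_0' = S_0 - PV(D) = 52.9600 - 1.41831131 = 51.54168869
d1 = (ln(S_0'/K) + (r + sigma^2/2)*T) / (sigma*sqrt(T)) = 0.30570980
d2 = d1 - sigma*sqrt(T) = 0.01070980
exp(-rT) = 0.98659072
N(-d1) = 0.37991281; N(-d2) = 0.49572749
P = K * exp(-rT) * N(-d2) - S_0' * N(-d1) = 49.8600 * 0.98659072 * 0.49572749 - 51.54168869 * 0.37991281 = 4.8042

Answer: Price = 4.8042


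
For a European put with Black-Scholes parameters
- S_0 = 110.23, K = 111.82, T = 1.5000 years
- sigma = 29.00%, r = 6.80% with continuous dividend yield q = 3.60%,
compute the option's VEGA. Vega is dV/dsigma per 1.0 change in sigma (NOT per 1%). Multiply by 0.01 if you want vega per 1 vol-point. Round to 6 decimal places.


d1 = 0.2724104470; d2 = -0.0827655657
phi(d1) = 0.3844112796; exp(-qT) = 0.9474321065; exp(-rT) = 0.9030295517
Vega = S * exp(-qT) * phi(d1) * sqrt(T) = 110.2300 * 0.9474321065 * 0.3844112796 * 1.2247448714 = 49.168805

Answer: Vega = 49.168805


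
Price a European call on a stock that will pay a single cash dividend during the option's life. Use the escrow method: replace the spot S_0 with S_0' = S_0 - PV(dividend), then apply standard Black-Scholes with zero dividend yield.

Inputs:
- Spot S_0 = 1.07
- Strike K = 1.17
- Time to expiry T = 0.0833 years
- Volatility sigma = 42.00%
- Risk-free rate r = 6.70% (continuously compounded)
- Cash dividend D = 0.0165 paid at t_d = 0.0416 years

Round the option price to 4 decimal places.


PV(D) = D * exp(-r * t_d) = 0.0165 * 0.99721668 = 0.01645408
S_0' = S_0 - PV(D) = 1.0700 - 0.01645408 = 1.05354592
d1 = (ln(S_0'/K) + (r + sigma^2/2)*T) / (sigma*sqrt(T)) = -0.75824591
d2 = d1 - sigma*sqrt(T) = -0.87946522
exp(-rT) = 0.99443445
N(d1) = 0.22415189; N(d2) = 0.18957454
C = S_0' * N(d1) - K * exp(-rT) * N(d2) = 1.05354592 * 0.22415189 - 1.1700 * 0.99443445 * 0.18957454 = 0.0156

Answer: Price = 0.0156
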